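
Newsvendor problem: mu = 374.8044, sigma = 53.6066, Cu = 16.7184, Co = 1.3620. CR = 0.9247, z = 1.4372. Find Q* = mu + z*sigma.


CR = Cu/(Cu+Co) = 16.7184/(16.7184+1.3620) = 0.9247
z = 1.4372
Q* = 374.8044 + 1.4372 * 53.6066 = 451.8478

451.8478 units


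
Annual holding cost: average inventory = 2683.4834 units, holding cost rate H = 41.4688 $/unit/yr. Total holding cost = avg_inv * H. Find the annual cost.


Cost = 2683.4834 * 41.4688 = 111280.8364

111280.8364 $/yr


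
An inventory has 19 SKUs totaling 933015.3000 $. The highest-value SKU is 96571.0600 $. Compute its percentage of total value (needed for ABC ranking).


Top item = 96571.0600
Total = 933015.3000
Percentage = 96571.0600 / 933015.3000 * 100 = 10.3504

10.3504%


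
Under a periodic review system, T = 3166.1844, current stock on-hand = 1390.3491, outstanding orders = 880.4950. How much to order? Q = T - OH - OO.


Inventory position = OH + OO = 1390.3491 + 880.4950 = 2270.8441
Q = 3166.1844 - 2270.8441 = 895.3403

895.3403 units


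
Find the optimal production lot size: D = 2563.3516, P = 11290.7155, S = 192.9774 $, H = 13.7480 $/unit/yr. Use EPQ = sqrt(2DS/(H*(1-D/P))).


1 - D/P = 1 - 0.2270 = 0.7730
H*(1-D/P) = 10.6268
2DS = 989337.8541
EPQ = sqrt(93098.6712) = 305.1207

305.1207 units


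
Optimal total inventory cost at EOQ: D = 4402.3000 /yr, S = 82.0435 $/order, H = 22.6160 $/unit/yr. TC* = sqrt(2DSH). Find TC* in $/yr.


2*D*S*H = 16336898.2855
TC* = sqrt(16336898.2855) = 4041.8929

4041.8929 $/yr


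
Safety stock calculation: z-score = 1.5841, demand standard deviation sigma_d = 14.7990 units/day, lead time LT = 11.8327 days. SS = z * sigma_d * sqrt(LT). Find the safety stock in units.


sqrt(LT) = sqrt(11.8327) = 3.4399
SS = 1.5841 * 14.7990 * 3.4399 = 80.6412

80.6412 units


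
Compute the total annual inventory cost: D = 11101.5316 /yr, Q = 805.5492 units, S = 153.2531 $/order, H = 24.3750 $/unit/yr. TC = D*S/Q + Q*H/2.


Ordering cost = D*S/Q = 2112.0301
Holding cost = Q*H/2 = 9817.6309
TC = 2112.0301 + 9817.6309 = 11929.6609

11929.6609 $/yr


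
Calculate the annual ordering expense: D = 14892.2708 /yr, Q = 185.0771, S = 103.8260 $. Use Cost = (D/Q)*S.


Number of orders = D/Q = 80.4652
Cost = 80.4652 * 103.8260 = 8354.3826

8354.3826 $/yr


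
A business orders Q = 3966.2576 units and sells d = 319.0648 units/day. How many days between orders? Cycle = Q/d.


Cycle = 3966.2576 / 319.0648 = 12.4309

12.4309 days


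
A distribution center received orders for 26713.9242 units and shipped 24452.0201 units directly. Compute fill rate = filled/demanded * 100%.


FR = 24452.0201 / 26713.9242 * 100 = 91.5329

91.5329%


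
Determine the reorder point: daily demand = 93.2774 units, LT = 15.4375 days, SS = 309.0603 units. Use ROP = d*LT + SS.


d*LT = 93.2774 * 15.4375 = 1439.9699
ROP = 1439.9699 + 309.0603 = 1749.0302

1749.0302 units


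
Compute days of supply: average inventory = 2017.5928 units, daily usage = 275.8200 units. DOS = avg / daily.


DOS = 2017.5928 / 275.8200 = 7.3149

7.3149 days


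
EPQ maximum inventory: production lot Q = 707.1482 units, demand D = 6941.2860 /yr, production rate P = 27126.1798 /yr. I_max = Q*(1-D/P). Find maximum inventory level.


D/P = 0.2559
1 - D/P = 0.7441
I_max = 707.1482 * 0.7441 = 526.1969

526.1969 units


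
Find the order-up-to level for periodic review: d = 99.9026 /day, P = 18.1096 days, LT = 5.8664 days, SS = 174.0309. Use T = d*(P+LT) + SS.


P + LT = 23.9760
d*(P+LT) = 99.9026 * 23.9760 = 2395.2647
T = 2395.2647 + 174.0309 = 2569.2956

2569.2956 units


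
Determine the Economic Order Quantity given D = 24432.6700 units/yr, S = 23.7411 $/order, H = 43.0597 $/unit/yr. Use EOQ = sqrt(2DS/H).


2*D*S = 2 * 24432.6700 * 23.7411 = 1160116.9235
2*D*S/H = 26942.0577
EOQ = sqrt(26942.0577) = 164.1404

164.1404 units


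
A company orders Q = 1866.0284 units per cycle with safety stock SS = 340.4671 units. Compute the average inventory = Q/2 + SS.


Q/2 = 933.0142
Avg = 933.0142 + 340.4671 = 1273.4813

1273.4813 units


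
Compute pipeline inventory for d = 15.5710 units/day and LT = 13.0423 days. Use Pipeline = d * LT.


Pipeline = 15.5710 * 13.0423 = 203.0817

203.0817 units


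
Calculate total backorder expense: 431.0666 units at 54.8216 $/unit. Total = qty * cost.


Total = 431.0666 * 54.8216 = 23631.7607

23631.7607 $


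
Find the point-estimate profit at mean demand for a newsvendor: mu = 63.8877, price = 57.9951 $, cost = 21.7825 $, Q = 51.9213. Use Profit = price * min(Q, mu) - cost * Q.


Sales at mu = min(51.9213, 63.8877) = 51.9213
Revenue = 57.9951 * 51.9213 = 3011.1810
Total cost = 21.7825 * 51.9213 = 1130.9757
Profit = 3011.1810 - 1130.9757 = 1880.2053

1880.2053 $


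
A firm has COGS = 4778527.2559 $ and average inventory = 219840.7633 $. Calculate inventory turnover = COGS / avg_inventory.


Turnover = 4778527.2559 / 219840.7633 = 21.7363

21.7363


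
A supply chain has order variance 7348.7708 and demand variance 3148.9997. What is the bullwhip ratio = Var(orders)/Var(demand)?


BW = 7348.7708 / 3148.9997 = 2.3337

2.3337


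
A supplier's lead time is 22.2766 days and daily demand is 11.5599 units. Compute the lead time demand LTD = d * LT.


LTD = 11.5599 * 22.2766 = 257.5153

257.5153 units


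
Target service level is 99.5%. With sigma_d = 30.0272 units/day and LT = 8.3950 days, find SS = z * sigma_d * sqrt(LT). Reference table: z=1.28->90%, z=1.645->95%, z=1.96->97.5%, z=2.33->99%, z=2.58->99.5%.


From the table, SL = 99.5% corresponds to z = 2.58
sqrt(LT) = sqrt(8.3950) = 2.8974
SS = 2.58 * 30.0272 * 2.8974 = 224.4631

224.4631 units


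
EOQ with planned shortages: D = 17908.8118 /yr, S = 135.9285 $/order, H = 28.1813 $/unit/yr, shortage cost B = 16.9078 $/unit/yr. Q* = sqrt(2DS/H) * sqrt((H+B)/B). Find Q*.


sqrt(2DS/H) = 415.6455
sqrt((H+B)/B) = 1.6330
Q* = 415.6455 * 1.6330 = 678.7586

678.7586 units


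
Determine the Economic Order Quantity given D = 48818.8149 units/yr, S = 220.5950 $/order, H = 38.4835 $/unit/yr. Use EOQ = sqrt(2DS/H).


2*D*S = 2 * 48818.8149 * 220.5950 = 21538372.9457
2*D*S/H = 559678.1204
EOQ = sqrt(559678.1204) = 748.1164

748.1164 units


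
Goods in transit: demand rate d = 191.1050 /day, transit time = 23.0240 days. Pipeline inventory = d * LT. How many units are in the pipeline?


Pipeline = 191.1050 * 23.0240 = 4400.0015

4400.0015 units


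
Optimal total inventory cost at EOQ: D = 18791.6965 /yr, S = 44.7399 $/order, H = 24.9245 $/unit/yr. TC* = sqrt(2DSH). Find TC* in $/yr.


2*D*S*H = 41909979.5801
TC* = sqrt(41909979.5801) = 6473.7917

6473.7917 $/yr


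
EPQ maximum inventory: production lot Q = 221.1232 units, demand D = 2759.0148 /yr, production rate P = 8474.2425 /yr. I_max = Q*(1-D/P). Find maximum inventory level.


D/P = 0.3256
1 - D/P = 0.6744
I_max = 221.1232 * 0.6744 = 149.1307

149.1307 units


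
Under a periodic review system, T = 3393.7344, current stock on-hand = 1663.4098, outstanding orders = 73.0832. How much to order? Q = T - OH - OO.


Inventory position = OH + OO = 1663.4098 + 73.0832 = 1736.4930
Q = 3393.7344 - 1736.4930 = 1657.2414

1657.2414 units


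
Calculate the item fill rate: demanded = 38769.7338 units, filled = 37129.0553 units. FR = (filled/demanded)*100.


FR = 37129.0553 / 38769.7338 * 100 = 95.7681

95.7681%


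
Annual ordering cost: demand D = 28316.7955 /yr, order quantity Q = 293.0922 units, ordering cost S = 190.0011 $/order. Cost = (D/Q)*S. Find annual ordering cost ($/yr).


Number of orders = D/Q = 96.6140
Cost = 96.6140 * 190.0011 = 18356.7570

18356.7570 $/yr


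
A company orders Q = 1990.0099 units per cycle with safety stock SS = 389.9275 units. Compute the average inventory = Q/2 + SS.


Q/2 = 995.0050
Avg = 995.0050 + 389.9275 = 1384.9325

1384.9325 units


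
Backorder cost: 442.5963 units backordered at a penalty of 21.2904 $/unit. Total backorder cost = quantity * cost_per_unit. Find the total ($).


Total = 442.5963 * 21.2904 = 9423.0523

9423.0523 $


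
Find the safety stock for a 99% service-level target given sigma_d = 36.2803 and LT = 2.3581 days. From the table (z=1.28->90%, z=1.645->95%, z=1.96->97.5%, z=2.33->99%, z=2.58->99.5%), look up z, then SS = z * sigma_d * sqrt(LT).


From the table, SL = 99% corresponds to z = 2.33
sqrt(LT) = sqrt(2.3581) = 1.5356
SS = 2.33 * 36.2803 * 1.5356 = 129.8099

129.8099 units


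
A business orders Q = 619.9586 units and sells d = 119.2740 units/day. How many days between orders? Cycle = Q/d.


Cycle = 619.9586 / 119.2740 = 5.1978

5.1978 days


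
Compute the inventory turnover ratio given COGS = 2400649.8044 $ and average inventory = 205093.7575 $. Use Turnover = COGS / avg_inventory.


Turnover = 2400649.8044 / 205093.7575 = 11.7051

11.7051


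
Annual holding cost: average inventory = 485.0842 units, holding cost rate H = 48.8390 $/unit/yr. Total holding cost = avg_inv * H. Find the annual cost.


Cost = 485.0842 * 48.8390 = 23691.0272

23691.0272 $/yr


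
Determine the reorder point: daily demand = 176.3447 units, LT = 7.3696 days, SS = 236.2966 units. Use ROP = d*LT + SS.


d*LT = 176.3447 * 7.3696 = 1299.5899
ROP = 1299.5899 + 236.2966 = 1535.8865

1535.8865 units


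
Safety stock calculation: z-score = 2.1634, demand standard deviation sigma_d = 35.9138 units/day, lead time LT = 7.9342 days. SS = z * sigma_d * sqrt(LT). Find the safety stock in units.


sqrt(LT) = sqrt(7.9342) = 2.8168
SS = 2.1634 * 35.9138 * 2.8168 = 218.8516

218.8516 units


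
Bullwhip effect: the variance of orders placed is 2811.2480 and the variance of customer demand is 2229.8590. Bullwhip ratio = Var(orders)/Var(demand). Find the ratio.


BW = 2811.2480 / 2229.8590 = 1.2607

1.2607


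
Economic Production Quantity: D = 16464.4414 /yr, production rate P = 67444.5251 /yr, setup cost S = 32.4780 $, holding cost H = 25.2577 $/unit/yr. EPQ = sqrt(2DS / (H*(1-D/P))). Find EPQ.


1 - D/P = 1 - 0.2441 = 0.7559
H*(1-D/P) = 19.0918
2DS = 1069464.2556
EPQ = sqrt(56016.8431) = 236.6788

236.6788 units


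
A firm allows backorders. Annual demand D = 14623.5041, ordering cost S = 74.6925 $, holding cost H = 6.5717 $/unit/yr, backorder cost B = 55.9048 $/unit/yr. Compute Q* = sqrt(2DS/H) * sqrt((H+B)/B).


sqrt(2DS/H) = 576.5545
sqrt((H+B)/B) = 1.0571
Q* = 576.5545 * 1.0571 = 609.5006

609.5006 units


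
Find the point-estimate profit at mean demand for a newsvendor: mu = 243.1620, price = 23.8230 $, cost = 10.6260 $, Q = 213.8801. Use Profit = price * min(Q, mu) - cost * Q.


Sales at mu = min(213.8801, 243.1620) = 213.8801
Revenue = 23.8230 * 213.8801 = 5095.2656
Total cost = 10.6260 * 213.8801 = 2272.6899
Profit = 5095.2656 - 2272.6899 = 2822.5757

2822.5757 $


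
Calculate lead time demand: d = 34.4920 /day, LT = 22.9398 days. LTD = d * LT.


LTD = 34.4920 * 22.9398 = 791.2396

791.2396 units


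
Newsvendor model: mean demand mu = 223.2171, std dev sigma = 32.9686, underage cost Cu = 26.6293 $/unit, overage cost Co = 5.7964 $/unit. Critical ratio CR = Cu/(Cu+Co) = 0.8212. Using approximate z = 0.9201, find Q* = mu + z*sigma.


CR = Cu/(Cu+Co) = 26.6293/(26.6293+5.7964) = 0.8212
z = 0.9201
Q* = 223.2171 + 0.9201 * 32.9686 = 253.5515

253.5515 units


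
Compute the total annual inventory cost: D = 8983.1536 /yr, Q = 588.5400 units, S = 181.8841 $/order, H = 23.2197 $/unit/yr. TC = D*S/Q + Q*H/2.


Ordering cost = D*S/Q = 2776.1797
Holding cost = Q*H/2 = 6832.8611
TC = 2776.1797 + 6832.8611 = 9609.0408

9609.0408 $/yr


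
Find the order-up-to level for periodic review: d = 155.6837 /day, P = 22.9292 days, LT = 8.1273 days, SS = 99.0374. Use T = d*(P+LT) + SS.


P + LT = 31.0565
d*(P+LT) = 155.6837 * 31.0565 = 4834.9908
T = 4834.9908 + 99.0374 = 4934.0282

4934.0282 units


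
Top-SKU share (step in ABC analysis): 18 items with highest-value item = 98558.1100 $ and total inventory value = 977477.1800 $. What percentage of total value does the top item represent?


Top item = 98558.1100
Total = 977477.1800
Percentage = 98558.1100 / 977477.1800 * 100 = 10.0829

10.0829%


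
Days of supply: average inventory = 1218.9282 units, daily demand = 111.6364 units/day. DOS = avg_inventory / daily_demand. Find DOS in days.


DOS = 1218.9282 / 111.6364 = 10.9187

10.9187 days


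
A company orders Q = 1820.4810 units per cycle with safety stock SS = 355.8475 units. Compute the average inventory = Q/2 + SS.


Q/2 = 910.2405
Avg = 910.2405 + 355.8475 = 1266.0880

1266.0880 units


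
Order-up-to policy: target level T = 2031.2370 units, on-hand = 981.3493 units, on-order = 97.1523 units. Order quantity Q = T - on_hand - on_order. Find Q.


Inventory position = OH + OO = 981.3493 + 97.1523 = 1078.5016
Q = 2031.2370 - 1078.5016 = 952.7354

952.7354 units


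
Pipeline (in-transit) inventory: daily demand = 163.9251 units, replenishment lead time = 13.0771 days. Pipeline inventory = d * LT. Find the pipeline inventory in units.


Pipeline = 163.9251 * 13.0771 = 2143.6649

2143.6649 units


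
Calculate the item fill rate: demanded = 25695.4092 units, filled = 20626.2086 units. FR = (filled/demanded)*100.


FR = 20626.2086 / 25695.4092 * 100 = 80.2720

80.2720%


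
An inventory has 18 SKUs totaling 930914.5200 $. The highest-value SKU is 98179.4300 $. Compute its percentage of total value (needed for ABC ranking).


Top item = 98179.4300
Total = 930914.5200
Percentage = 98179.4300 / 930914.5200 * 100 = 10.5466

10.5466%


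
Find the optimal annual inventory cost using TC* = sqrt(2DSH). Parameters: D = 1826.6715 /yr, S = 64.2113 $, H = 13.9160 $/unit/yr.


2*D*S*H = 3264497.4314
TC* = sqrt(3264497.4314) = 1806.7920

1806.7920 $/yr


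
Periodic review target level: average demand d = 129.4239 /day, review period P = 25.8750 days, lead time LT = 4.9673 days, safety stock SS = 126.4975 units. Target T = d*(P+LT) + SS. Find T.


P + LT = 30.8423
d*(P+LT) = 129.4239 * 30.8423 = 3991.7308
T = 3991.7308 + 126.4975 = 4118.2283

4118.2283 units


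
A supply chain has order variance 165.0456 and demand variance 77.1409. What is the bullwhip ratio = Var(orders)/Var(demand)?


BW = 165.0456 / 77.1409 = 2.1395

2.1395


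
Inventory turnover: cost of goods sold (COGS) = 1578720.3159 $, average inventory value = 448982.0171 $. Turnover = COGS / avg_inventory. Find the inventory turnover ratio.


Turnover = 1578720.3159 / 448982.0171 = 3.5162

3.5162


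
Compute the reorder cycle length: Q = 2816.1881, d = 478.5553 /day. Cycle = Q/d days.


Cycle = 2816.1881 / 478.5553 = 5.8848

5.8848 days


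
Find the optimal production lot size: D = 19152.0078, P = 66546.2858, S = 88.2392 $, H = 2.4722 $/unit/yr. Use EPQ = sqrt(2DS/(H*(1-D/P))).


1 - D/P = 1 - 0.2878 = 0.7122
H*(1-D/P) = 1.7607
2DS = 3379915.6933
EPQ = sqrt(1919641.6969) = 1385.5113

1385.5113 units


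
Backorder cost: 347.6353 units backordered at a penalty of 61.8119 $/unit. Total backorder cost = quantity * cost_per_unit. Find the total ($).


Total = 347.6353 * 61.8119 = 21487.9984

21487.9984 $


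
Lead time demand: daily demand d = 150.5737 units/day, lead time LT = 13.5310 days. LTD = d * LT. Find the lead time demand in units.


LTD = 150.5737 * 13.5310 = 2037.4127

2037.4127 units


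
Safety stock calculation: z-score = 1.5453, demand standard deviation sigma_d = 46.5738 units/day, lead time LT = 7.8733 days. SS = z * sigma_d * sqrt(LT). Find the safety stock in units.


sqrt(LT) = sqrt(7.8733) = 2.8059
SS = 1.5453 * 46.5738 * 2.8059 = 201.9449

201.9449 units


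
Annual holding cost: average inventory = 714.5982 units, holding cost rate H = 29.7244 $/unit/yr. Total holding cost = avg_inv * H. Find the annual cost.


Cost = 714.5982 * 29.7244 = 21241.0027

21241.0027 $/yr


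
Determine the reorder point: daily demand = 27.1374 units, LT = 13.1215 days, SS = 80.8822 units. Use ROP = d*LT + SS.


d*LT = 27.1374 * 13.1215 = 356.0834
ROP = 356.0834 + 80.8822 = 436.9656

436.9656 units


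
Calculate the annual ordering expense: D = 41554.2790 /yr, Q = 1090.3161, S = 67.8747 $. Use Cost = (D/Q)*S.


Number of orders = D/Q = 38.1121
Cost = 38.1121 * 67.8747 = 2586.8500

2586.8500 $/yr


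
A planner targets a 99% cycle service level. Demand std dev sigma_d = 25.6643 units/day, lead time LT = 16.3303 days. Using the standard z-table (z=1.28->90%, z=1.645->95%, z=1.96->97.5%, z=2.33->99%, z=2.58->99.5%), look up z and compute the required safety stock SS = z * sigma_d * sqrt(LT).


From the table, SL = 99% corresponds to z = 2.33
sqrt(LT) = sqrt(16.3303) = 4.0411
SS = 2.33 * 25.6643 * 4.0411 = 241.6476

241.6476 units


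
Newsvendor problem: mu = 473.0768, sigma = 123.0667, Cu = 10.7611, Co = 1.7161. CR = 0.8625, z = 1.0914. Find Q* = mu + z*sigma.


CR = Cu/(Cu+Co) = 10.7611/(10.7611+1.7161) = 0.8625
z = 1.0914
Q* = 473.0768 + 1.0914 * 123.0667 = 607.3918

607.3918 units


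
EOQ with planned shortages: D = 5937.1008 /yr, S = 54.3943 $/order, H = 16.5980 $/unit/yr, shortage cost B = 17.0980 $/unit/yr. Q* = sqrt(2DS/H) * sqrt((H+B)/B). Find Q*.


sqrt(2DS/H) = 197.2654
sqrt((H+B)/B) = 1.4038
Q* = 197.2654 * 1.4038 = 276.9284

276.9284 units


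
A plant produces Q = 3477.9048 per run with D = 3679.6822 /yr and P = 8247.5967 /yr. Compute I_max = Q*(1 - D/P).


D/P = 0.4462
1 - D/P = 0.5538
I_max = 3477.9048 * 0.5538 = 1926.2304

1926.2304 units


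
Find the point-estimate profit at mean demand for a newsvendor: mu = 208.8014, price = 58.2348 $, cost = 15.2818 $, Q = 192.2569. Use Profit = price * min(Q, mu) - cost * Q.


Sales at mu = min(192.2569, 208.8014) = 192.2569
Revenue = 58.2348 * 192.2569 = 11196.0421
Total cost = 15.2818 * 192.2569 = 2938.0315
Profit = 11196.0421 - 2938.0315 = 8258.0106

8258.0106 $


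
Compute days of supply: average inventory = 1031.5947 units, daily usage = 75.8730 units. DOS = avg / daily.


DOS = 1031.5947 / 75.8730 = 13.5963

13.5963 days


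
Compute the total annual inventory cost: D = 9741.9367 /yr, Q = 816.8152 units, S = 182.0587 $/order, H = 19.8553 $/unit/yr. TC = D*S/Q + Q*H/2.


Ordering cost = D*S/Q = 2171.3655
Holding cost = Q*H/2 = 8109.0554
TC = 2171.3655 + 8109.0554 = 10280.4209

10280.4209 $/yr


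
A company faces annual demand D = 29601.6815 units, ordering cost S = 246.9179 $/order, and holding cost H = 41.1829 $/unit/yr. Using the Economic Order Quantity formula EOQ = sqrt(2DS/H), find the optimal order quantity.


2*D*S = 2 * 29601.6815 * 246.9179 = 14618370.0649
2*D*S/H = 354962.1339
EOQ = sqrt(354962.1339) = 595.7870

595.7870 units


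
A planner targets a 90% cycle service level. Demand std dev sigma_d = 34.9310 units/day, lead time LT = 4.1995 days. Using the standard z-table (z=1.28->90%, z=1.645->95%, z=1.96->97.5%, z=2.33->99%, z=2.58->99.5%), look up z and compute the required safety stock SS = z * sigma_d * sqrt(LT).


From the table, SL = 90% corresponds to z = 1.28
sqrt(LT) = sqrt(4.1995) = 2.0493
SS = 1.28 * 34.9310 * 2.0493 = 91.6262

91.6262 units


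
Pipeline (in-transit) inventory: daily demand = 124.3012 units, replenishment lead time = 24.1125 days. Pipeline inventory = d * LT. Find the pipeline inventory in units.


Pipeline = 124.3012 * 24.1125 = 2997.2127

2997.2127 units


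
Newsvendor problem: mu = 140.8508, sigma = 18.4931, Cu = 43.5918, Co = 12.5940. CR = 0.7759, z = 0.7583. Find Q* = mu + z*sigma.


CR = Cu/(Cu+Co) = 43.5918/(43.5918+12.5940) = 0.7759
z = 0.7583
Q* = 140.8508 + 0.7583 * 18.4931 = 154.8741

154.8741 units


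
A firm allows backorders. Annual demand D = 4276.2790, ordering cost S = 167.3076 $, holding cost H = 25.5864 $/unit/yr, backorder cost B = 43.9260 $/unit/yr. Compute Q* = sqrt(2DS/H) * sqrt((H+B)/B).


sqrt(2DS/H) = 236.4837
sqrt((H+B)/B) = 1.2580
Q* = 236.4837 * 1.2580 = 297.4895

297.4895 units


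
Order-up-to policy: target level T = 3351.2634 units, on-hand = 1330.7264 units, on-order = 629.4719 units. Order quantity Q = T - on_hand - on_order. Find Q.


Inventory position = OH + OO = 1330.7264 + 629.4719 = 1960.1983
Q = 3351.2634 - 1960.1983 = 1391.0651

1391.0651 units


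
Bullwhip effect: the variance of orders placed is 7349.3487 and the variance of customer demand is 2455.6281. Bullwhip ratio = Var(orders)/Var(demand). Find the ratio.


BW = 7349.3487 / 2455.6281 = 2.9929

2.9929


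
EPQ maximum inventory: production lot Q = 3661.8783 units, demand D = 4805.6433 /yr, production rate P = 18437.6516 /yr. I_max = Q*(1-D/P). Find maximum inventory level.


D/P = 0.2606
1 - D/P = 0.7394
I_max = 3661.8783 * 0.7394 = 2707.4357

2707.4357 units


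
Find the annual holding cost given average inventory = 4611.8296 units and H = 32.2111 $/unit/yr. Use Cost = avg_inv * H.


Cost = 4611.8296 * 32.2111 = 148552.1044

148552.1044 $/yr


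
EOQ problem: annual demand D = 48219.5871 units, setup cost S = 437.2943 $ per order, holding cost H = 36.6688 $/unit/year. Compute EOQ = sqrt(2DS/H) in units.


2*D*S = 2 * 48219.5871 * 437.2943 = 42172301.1744
2*D*S/H = 1150086.7543
EOQ = sqrt(1150086.7543) = 1072.4210

1072.4210 units


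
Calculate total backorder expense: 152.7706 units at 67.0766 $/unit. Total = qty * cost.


Total = 152.7706 * 67.0766 = 10247.3324

10247.3324 $


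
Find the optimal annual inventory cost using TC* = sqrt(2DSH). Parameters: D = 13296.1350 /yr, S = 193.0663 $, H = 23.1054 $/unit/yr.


2*D*S*H = 118624768.1846
TC* = sqrt(118624768.1846) = 10891.4998

10891.4998 $/yr


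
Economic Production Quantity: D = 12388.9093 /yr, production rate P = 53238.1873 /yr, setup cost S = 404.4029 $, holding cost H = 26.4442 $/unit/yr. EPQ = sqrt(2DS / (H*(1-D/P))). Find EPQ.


1 - D/P = 1 - 0.2327 = 0.7673
H*(1-D/P) = 20.2904
2DS = 10020221.6975
EPQ = sqrt(493839.4408) = 702.7371

702.7371 units


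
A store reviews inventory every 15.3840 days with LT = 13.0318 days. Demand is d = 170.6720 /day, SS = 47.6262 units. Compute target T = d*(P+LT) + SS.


P + LT = 28.4158
d*(P+LT) = 170.6720 * 28.4158 = 4849.7814
T = 4849.7814 + 47.6262 = 4897.4076

4897.4076 units


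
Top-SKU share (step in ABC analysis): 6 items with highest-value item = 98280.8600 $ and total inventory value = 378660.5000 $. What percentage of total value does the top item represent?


Top item = 98280.8600
Total = 378660.5000
Percentage = 98280.8600 / 378660.5000 * 100 = 25.9549

25.9549%


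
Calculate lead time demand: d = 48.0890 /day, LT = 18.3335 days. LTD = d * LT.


LTD = 48.0890 * 18.3335 = 881.6397

881.6397 units


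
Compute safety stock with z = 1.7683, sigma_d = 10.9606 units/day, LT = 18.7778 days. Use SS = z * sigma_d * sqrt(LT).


sqrt(LT) = sqrt(18.7778) = 4.3333
SS = 1.7683 * 10.9606 * 4.3333 = 83.9871

83.9871 units


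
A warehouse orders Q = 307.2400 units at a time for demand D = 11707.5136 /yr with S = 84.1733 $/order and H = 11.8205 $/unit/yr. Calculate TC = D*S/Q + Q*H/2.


Ordering cost = D*S/Q = 3207.4601
Holding cost = Q*H/2 = 1815.8652
TC = 3207.4601 + 1815.8652 = 5023.3254

5023.3254 $/yr


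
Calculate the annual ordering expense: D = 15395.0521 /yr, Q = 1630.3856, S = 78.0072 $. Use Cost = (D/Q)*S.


Number of orders = D/Q = 9.4426
Cost = 9.4426 * 78.0072 = 736.5895

736.5895 $/yr


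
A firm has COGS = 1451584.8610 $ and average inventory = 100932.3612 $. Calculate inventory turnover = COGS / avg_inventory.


Turnover = 1451584.8610 / 100932.3612 = 14.3818

14.3818


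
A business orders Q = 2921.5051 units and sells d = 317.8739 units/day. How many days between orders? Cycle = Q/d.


Cycle = 2921.5051 / 317.8739 = 9.1908

9.1908 days


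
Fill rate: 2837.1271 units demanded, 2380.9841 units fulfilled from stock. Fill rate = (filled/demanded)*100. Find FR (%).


FR = 2380.9841 / 2837.1271 * 100 = 83.9224

83.9224%


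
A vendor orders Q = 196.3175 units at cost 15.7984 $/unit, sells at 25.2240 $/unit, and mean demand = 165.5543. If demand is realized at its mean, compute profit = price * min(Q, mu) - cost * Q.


Sales at mu = min(196.3175, 165.5543) = 165.5543
Revenue = 25.2240 * 165.5543 = 4175.9417
Total cost = 15.7984 * 196.3175 = 3101.5024
Profit = 4175.9417 - 3101.5024 = 1074.4393

1074.4393 $


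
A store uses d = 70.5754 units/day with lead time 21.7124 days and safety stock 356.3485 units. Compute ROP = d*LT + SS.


d*LT = 70.5754 * 21.7124 = 1532.3613
ROP = 1532.3613 + 356.3485 = 1888.7098

1888.7098 units


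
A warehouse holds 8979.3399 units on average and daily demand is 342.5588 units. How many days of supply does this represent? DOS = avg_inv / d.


DOS = 8979.3399 / 342.5588 = 26.2126

26.2126 days


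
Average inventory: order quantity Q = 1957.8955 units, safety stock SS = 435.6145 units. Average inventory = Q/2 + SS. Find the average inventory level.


Q/2 = 978.9478
Avg = 978.9478 + 435.6145 = 1414.5622

1414.5622 units


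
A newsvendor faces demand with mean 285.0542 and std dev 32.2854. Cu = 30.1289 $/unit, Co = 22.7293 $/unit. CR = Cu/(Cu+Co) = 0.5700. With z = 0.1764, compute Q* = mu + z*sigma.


CR = Cu/(Cu+Co) = 30.1289/(30.1289+22.7293) = 0.5700
z = 0.1764
Q* = 285.0542 + 0.1764 * 32.2854 = 290.7493

290.7493 units


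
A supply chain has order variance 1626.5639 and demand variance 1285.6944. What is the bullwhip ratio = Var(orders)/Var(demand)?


BW = 1626.5639 / 1285.6944 = 1.2651

1.2651


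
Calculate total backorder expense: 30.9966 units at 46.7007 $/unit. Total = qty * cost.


Total = 30.9966 * 46.7007 = 1447.5629

1447.5629 $


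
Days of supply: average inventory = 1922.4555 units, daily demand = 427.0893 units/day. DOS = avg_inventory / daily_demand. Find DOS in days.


DOS = 1922.4555 / 427.0893 = 4.5013

4.5013 days


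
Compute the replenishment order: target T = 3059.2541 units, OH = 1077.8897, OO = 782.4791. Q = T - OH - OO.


Inventory position = OH + OO = 1077.8897 + 782.4791 = 1860.3688
Q = 3059.2541 - 1860.3688 = 1198.8853

1198.8853 units


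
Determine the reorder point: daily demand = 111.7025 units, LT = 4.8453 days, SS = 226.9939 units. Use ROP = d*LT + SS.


d*LT = 111.7025 * 4.8453 = 541.2321
ROP = 541.2321 + 226.9939 = 768.2260

768.2260 units


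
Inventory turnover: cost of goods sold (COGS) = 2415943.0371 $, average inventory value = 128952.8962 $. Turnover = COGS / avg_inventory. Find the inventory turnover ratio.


Turnover = 2415943.0371 / 128952.8962 = 18.7351

18.7351


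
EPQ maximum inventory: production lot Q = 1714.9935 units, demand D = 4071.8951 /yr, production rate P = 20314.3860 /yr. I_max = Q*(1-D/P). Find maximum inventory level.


D/P = 0.2004
1 - D/P = 0.7996
I_max = 1714.9935 * 0.7996 = 1371.2335

1371.2335 units


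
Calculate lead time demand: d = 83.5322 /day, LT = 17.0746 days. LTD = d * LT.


LTD = 83.5322 * 17.0746 = 1426.2789

1426.2789 units


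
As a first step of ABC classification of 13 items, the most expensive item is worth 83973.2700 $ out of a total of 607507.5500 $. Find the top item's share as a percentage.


Top item = 83973.2700
Total = 607507.5500
Percentage = 83973.2700 / 607507.5500 * 100 = 13.8226

13.8226%


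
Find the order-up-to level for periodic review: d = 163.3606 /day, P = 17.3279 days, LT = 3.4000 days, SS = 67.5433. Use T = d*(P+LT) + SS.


P + LT = 20.7279
d*(P+LT) = 163.3606 * 20.7279 = 3386.1222
T = 3386.1222 + 67.5433 = 3453.6655

3453.6655 units


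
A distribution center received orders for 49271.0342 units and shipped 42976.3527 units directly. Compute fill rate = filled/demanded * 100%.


FR = 42976.3527 / 49271.0342 * 100 = 87.2244

87.2244%


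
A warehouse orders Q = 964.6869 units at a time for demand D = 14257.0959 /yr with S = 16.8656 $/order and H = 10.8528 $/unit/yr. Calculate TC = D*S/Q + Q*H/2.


Ordering cost = D*S/Q = 249.2565
Holding cost = Q*H/2 = 5234.7770
TC = 249.2565 + 5234.7770 = 5484.0335

5484.0335 $/yr


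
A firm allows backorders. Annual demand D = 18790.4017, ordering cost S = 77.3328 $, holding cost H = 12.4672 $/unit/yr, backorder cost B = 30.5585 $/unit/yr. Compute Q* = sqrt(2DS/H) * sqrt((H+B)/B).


sqrt(2DS/H) = 482.8146
sqrt((H+B)/B) = 1.1866
Q* = 482.8146 * 1.1866 = 572.8994

572.8994 units


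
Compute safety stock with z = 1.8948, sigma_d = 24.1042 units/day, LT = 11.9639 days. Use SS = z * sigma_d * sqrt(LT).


sqrt(LT) = sqrt(11.9639) = 3.4589
SS = 1.8948 * 24.1042 * 3.4589 = 157.9765

157.9765 units


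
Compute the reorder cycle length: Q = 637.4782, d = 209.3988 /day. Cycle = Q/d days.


Cycle = 637.4782 / 209.3988 = 3.0443

3.0443 days


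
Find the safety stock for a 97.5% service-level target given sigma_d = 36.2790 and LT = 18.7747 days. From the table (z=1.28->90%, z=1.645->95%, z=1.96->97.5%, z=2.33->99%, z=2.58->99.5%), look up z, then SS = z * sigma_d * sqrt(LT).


From the table, SL = 97.5% corresponds to z = 1.96
sqrt(LT) = sqrt(18.7747) = 4.3330
SS = 1.96 * 36.2790 * 4.3330 = 308.1044

308.1044 units


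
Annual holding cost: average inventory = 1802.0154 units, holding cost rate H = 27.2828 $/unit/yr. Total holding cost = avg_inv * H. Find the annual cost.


Cost = 1802.0154 * 27.2828 = 49164.0258

49164.0258 $/yr


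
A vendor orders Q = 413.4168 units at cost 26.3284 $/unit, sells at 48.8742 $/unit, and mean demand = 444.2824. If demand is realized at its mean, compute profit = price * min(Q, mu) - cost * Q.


Sales at mu = min(413.4168, 444.2824) = 413.4168
Revenue = 48.8742 * 413.4168 = 20205.4154
Total cost = 26.3284 * 413.4168 = 10884.6029
Profit = 20205.4154 - 10884.6029 = 9320.8125

9320.8125 $


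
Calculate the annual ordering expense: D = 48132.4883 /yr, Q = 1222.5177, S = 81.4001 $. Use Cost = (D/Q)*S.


Number of orders = D/Q = 39.3716
Cost = 39.3716 * 81.4001 = 3204.8529

3204.8529 $/yr


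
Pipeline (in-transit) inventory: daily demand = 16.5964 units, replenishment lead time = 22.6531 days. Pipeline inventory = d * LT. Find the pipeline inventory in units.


Pipeline = 16.5964 * 22.6531 = 375.9599

375.9599 units


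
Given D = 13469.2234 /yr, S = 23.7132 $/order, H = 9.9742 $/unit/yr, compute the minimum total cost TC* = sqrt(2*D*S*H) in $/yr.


2*D*S*H = 6371486.8097
TC* = sqrt(6371486.8097) = 2524.1804

2524.1804 $/yr


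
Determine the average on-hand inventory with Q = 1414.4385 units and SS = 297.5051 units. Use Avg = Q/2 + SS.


Q/2 = 707.2192
Avg = 707.2192 + 297.5051 = 1004.7243

1004.7243 units


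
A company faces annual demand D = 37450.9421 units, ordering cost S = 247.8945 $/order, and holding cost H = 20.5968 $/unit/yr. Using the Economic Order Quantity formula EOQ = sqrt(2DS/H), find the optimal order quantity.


2*D*S = 2 * 37450.9421 * 247.8945 = 18567765.1328
2*D*S/H = 901487.8589
EOQ = sqrt(901487.8589) = 949.4671

949.4671 units


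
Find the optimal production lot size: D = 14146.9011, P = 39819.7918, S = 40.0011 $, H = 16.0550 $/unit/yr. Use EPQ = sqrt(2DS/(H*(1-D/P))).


1 - D/P = 1 - 0.3553 = 0.6447
H*(1-D/P) = 10.3511
2DS = 1131783.2112
EPQ = sqrt(109339.5169) = 330.6653

330.6653 units


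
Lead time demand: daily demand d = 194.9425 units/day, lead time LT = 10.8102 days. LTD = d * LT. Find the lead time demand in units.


LTD = 194.9425 * 10.8102 = 2107.3674

2107.3674 units


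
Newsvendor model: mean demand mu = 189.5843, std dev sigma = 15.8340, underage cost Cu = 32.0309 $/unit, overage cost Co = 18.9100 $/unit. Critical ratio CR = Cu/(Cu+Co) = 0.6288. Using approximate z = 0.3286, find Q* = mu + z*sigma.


CR = Cu/(Cu+Co) = 32.0309/(32.0309+18.9100) = 0.6288
z = 0.3286
Q* = 189.5843 + 0.3286 * 15.8340 = 194.7874

194.7874 units


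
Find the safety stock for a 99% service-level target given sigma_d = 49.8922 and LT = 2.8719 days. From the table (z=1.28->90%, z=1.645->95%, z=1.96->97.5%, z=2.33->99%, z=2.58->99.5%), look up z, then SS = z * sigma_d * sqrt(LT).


From the table, SL = 99% corresponds to z = 2.33
sqrt(LT) = sqrt(2.8719) = 1.6947
SS = 2.33 * 49.8922 * 1.6947 = 197.0032

197.0032 units


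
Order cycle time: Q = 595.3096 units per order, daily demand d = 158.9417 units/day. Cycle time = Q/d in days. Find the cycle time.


Cycle = 595.3096 / 158.9417 = 3.7455

3.7455 days


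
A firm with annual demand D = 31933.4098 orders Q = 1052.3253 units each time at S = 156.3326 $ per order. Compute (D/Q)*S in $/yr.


Number of orders = D/Q = 30.3456
Cost = 30.3456 * 156.3326 = 4744.0017

4744.0017 $/yr


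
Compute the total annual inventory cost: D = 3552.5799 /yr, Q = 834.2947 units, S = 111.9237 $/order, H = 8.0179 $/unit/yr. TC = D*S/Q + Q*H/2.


Ordering cost = D*S/Q = 476.5916
Holding cost = Q*H/2 = 3344.6457
TC = 476.5916 + 3344.6457 = 3821.2374

3821.2374 $/yr


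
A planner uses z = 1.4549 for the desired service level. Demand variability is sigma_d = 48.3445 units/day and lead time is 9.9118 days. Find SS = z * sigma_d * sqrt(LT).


sqrt(LT) = sqrt(9.9118) = 3.1483
SS = 1.4549 * 48.3445 * 3.1483 = 221.4402

221.4402 units


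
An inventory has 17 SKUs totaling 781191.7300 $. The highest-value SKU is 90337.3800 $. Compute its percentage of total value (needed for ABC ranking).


Top item = 90337.3800
Total = 781191.7300
Percentage = 90337.3800 / 781191.7300 * 100 = 11.5640

11.5640%


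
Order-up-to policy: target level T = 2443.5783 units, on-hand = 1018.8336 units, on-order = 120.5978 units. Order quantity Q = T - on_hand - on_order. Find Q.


Inventory position = OH + OO = 1018.8336 + 120.5978 = 1139.4314
Q = 2443.5783 - 1139.4314 = 1304.1469

1304.1469 units


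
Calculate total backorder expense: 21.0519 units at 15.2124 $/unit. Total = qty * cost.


Total = 21.0519 * 15.2124 = 320.2499

320.2499 $


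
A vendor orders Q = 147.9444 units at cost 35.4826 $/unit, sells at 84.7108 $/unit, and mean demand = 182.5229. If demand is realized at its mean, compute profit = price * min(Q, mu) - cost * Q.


Sales at mu = min(147.9444, 182.5229) = 147.9444
Revenue = 84.7108 * 147.9444 = 12532.4885
Total cost = 35.4826 * 147.9444 = 5249.4520
Profit = 12532.4885 - 5249.4520 = 7283.0365

7283.0365 $


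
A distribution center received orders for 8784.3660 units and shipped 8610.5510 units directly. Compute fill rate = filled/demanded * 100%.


FR = 8610.5510 / 8784.3660 * 100 = 98.0213

98.0213%


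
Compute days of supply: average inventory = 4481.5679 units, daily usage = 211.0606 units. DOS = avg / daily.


DOS = 4481.5679 / 211.0606 = 21.2336

21.2336 days


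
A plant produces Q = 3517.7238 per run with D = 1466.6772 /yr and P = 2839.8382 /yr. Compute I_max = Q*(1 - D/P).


D/P = 0.5165
1 - D/P = 0.4835
I_max = 3517.7238 * 0.4835 = 1700.9424

1700.9424 units


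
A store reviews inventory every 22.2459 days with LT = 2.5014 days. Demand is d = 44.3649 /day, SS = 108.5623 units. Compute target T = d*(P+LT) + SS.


P + LT = 24.7473
d*(P+LT) = 44.3649 * 24.7473 = 1097.9115
T = 1097.9115 + 108.5623 = 1206.4738

1206.4738 units


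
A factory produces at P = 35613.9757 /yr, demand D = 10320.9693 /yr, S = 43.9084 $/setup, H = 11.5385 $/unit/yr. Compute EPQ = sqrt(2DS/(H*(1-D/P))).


1 - D/P = 1 - 0.2898 = 0.7102
H*(1-D/P) = 8.1946
2DS = 906354.4968
EPQ = sqrt(110603.4677) = 332.5710

332.5710 units


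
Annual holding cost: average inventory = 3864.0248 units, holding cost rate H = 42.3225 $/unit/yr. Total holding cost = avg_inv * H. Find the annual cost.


Cost = 3864.0248 * 42.3225 = 163535.1896

163535.1896 $/yr


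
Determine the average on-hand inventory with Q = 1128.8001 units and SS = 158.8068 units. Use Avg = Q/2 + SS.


Q/2 = 564.4000
Avg = 564.4000 + 158.8068 = 723.2069

723.2069 units


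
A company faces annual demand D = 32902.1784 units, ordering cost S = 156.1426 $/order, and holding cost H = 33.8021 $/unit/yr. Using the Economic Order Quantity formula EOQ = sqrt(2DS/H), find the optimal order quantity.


2*D*S = 2 * 32902.1784 * 156.1426 = 10274863.3621
2*D*S/H = 303971.1545
EOQ = sqrt(303971.1545) = 551.3358

551.3358 units


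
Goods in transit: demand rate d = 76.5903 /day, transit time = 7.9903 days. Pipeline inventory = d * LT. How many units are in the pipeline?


Pipeline = 76.5903 * 7.9903 = 611.9795

611.9795 units


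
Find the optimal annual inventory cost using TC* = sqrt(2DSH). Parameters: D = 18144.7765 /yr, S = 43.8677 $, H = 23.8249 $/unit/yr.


2*D*S*H = 37927792.8212
TC* = sqrt(37927792.8212) = 6158.5544

6158.5544 $/yr


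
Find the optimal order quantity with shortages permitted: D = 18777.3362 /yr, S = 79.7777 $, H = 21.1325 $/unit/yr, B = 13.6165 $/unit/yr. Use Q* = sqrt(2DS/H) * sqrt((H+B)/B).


sqrt(2DS/H) = 376.5280
sqrt((H+B)/B) = 1.5975
Q* = 376.5280 * 1.5975 = 601.5001

601.5001 units


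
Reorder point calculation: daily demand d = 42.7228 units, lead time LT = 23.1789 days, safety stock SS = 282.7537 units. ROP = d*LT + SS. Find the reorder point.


d*LT = 42.7228 * 23.1789 = 990.2675
ROP = 990.2675 + 282.7537 = 1273.0212

1273.0212 units


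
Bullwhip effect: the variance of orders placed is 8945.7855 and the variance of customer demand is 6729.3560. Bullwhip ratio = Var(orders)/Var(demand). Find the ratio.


BW = 8945.7855 / 6729.3560 = 1.3294

1.3294


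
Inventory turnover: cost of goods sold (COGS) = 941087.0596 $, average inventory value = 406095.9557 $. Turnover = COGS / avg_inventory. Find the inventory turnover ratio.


Turnover = 941087.0596 / 406095.9557 = 2.3174

2.3174


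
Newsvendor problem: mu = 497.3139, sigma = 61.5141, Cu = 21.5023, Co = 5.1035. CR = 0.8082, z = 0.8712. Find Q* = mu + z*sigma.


CR = Cu/(Cu+Co) = 21.5023/(21.5023+5.1035) = 0.8082
z = 0.8712
Q* = 497.3139 + 0.8712 * 61.5141 = 550.9050

550.9050 units


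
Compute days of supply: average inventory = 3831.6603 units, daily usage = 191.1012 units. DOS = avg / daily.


DOS = 3831.6603 / 191.1012 = 20.0504

20.0504 days


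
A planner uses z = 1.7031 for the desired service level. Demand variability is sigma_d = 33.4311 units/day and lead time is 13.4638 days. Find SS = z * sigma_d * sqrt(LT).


sqrt(LT) = sqrt(13.4638) = 3.6693
SS = 1.7031 * 33.4311 * 3.6693 = 208.9174

208.9174 units


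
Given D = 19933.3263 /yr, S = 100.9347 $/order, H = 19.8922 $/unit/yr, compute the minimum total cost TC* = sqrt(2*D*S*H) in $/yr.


2*D*S*H = 80044792.8984
TC* = sqrt(80044792.8984) = 8946.7756

8946.7756 $/yr


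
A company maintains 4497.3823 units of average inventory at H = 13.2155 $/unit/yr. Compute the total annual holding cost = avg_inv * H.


Cost = 4497.3823 * 13.2155 = 59435.1558

59435.1558 $/yr


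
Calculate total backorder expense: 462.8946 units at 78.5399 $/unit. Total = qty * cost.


Total = 462.8946 * 78.5399 = 36355.6956

36355.6956 $


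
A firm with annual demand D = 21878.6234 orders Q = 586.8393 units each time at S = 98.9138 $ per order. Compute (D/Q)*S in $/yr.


Number of orders = D/Q = 37.2821
Cost = 37.2821 * 98.9138 = 3687.7179

3687.7179 $/yr


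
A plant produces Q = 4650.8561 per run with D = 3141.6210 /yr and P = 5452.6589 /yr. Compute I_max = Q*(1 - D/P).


D/P = 0.5762
1 - D/P = 0.4238
I_max = 4650.8561 * 0.4238 = 1971.2043

1971.2043 units


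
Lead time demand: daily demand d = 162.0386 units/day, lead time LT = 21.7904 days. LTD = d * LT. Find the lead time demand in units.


LTD = 162.0386 * 21.7904 = 3530.8859

3530.8859 units


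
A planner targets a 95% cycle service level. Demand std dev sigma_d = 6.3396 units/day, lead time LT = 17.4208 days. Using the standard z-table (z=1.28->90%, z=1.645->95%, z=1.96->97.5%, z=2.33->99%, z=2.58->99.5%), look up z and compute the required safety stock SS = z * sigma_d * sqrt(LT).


From the table, SL = 95% corresponds to z = 1.645
sqrt(LT) = sqrt(17.4208) = 4.1738
SS = 1.645 * 6.3396 * 4.1738 = 43.5273

43.5273 units
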